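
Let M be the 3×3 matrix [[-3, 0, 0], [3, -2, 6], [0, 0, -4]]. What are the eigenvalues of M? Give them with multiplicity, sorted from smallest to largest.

-4, -3, -2

Characteristic polynomial: p(λ) = λ^3 + 9λ^2 + 26λ + 24 = (λ + 2)(λ + 3)(λ + 4).
Roots (with multiplicity): -4, -3, -2.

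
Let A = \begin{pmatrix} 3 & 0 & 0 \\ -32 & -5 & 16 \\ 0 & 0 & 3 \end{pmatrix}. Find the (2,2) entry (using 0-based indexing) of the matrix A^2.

9

Characteristic polynomial: r^3 - r^2 - 21r + 45 = (r - 3)^2(r + 5), so the eigenvalues are -5, 3, 3.
r=-5: eigenvector (0, 1, 0).
r=3: eigenvector (1, 0, 2).
r=3: eigenvector (-1, 2, -1).
P = [[0, 1, -1], [1, 0, 2], [0, 2, -1]], D = diag(-5, 3, 3), P⁻¹ = [[4, 1, -2], [-1, 0, 1], [-2, 0, 1]].
A² = P·diag(25, 9, 9)·P⁻¹ = [[9, 0, 0], [64, 25, -32], [0, 0, 9]].
The requested entry is 9.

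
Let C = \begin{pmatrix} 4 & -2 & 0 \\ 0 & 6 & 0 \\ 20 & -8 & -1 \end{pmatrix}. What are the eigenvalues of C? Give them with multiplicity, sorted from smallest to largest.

-1, 4, 6

Characteristic polynomial: p(s) = s^3 - 9s^2 + 14s + 24 = (s - 6)(s - 4)(s + 1).
Roots (with multiplicity): -1, 4, 6.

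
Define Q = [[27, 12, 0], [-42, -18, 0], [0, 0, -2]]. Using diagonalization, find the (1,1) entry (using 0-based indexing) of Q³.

Characteristic polynomial: λ^3 - 7λ^2 + 36 = (λ - 6)(λ - 3)(λ + 2), so the eigenvalues are -2, 3, 6.
λ=3: eigenvector (1, -2, 0).
λ=6: eigenvector (4, -7, 0).
λ=-2: eigenvector (0, 0, 1).
P = [[1, 4, 0], [-2, -7, 0], [0, 0, 1]], D = diag(3, 6, -2), P⁻¹ = [[-7, -4, 0], [2, 1, 0], [0, 0, 1]].
Q³ = P·diag(27, 216, -8)·P⁻¹ = [[1539, 756, 0], [-2646, -1296, 0], [0, 0, -8]].
The requested entry is -1296.

-1296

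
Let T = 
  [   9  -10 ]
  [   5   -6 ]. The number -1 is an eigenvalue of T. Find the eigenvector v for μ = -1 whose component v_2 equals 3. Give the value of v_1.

3

T + 1I = [[10, -10], [5, -5]].
Solving (T + 1I)v = 0 gives the eigenspace spanned by (3, 3).
With v_2 = 3, v = (3, 3), so v_1 = 3.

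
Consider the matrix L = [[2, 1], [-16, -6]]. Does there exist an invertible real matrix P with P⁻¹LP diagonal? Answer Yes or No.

No

Characteristic polynomial: p(t) = t^2 + 4t + 4 = (t + 2)^2.
t = -2 has algebraic multiplicity 2; rank(L + 2I) = 1, so geometric multiplicity = 1.
Geometric multiplicity < algebraic multiplicity, so L is not diagonalizable.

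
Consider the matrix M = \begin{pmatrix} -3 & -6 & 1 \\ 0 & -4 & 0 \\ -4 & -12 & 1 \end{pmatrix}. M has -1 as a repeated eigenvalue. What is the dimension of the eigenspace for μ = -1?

1

M + 1I = [[-2, -6, 1], [0, -3, 0], [-4, -12, 2]].
This matrix has rank 2, so its null space has dimension 3 − 2 = 1.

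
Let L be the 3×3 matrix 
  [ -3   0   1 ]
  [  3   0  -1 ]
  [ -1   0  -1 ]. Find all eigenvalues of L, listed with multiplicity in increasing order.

-2, -2, 0

Characteristic polynomial: p(λ) = λ^3 + 4λ^2 + 4λ = λ(λ + 2)^2.
Roots (with multiplicity): -2, -2, 0.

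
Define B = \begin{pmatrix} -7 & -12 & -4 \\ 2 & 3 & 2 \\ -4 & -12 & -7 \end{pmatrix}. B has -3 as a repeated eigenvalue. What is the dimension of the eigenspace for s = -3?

2

B + 3I = [[-4, -12, -4], [2, 6, 2], [-4, -12, -4]].
This matrix has rank 1, so its null space has dimension 3 − 1 = 2.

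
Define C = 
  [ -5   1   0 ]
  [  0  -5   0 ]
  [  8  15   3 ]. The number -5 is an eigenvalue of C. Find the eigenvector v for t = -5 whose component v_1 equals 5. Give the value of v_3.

-5

C + 5I = [[0, 1, 0], [0, 0, 0], [8, 15, 8]].
Solving (C + 5I)v = 0 gives the eigenspace spanned by (5, 0, -5).
With v_1 = 5, v = (5, 0, -5), so v_3 = -5.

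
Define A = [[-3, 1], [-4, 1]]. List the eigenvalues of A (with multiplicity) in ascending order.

Characteristic polynomial: p(s) = s^2 + 2s + 1 = (s + 1)^2.
Roots (with multiplicity): -1, -1.

-1, -1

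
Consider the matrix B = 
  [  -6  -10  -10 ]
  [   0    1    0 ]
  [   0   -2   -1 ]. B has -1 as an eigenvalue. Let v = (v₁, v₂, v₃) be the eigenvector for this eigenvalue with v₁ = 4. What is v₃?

B + 1I = [[-5, -10, -10], [0, 2, 0], [0, -2, 0]].
Solving (B + 1I)v = 0 gives the eigenspace spanned by (4, 0, -2).
With v₁ = 4, v = (4, 0, -2), so v₃ = -2.

-2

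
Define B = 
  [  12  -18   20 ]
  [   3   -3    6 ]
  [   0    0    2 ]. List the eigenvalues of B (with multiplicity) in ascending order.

2, 3, 6

Characteristic polynomial: p(t) = t^3 - 11t^2 + 36t - 36 = (t - 6)(t - 3)(t - 2).
Roots (with multiplicity): 2, 3, 6.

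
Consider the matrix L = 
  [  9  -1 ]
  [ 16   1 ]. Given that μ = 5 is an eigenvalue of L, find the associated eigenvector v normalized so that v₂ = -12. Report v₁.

L − 5I = [[4, -1], [16, -4]].
Solving (L − 5I)v = 0 gives the eigenspace spanned by (-3, -12).
With v₂ = -12, v = (-3, -12), so v₁ = -3.

-3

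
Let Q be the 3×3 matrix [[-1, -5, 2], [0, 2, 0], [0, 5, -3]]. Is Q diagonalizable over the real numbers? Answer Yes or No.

Yes

Characteristic polynomial: p(s) = s^3 + 2s^2 - 5s - 6 = (s - 2)(s + 1)(s + 3).
All 3 eigenvalues are distinct, so Q is diagonalizable.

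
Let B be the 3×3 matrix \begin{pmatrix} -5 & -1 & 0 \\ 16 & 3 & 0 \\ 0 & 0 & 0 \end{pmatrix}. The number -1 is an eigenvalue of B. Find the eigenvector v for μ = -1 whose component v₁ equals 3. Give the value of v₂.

-12

B + 1I = [[-4, -1, 0], [16, 4, 0], [0, 0, 1]].
Solving (B + 1I)v = 0 gives the eigenspace spanned by (3, -12, 0).
With v₁ = 3, v = (3, -12, 0), so v₂ = -12.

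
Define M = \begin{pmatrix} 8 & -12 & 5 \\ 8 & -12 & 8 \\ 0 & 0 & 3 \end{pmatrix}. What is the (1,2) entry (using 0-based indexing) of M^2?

Characteristic polynomial: μ^3 + μ^2 - 12μ = μ(μ - 3)(μ + 4), so the eigenvalues are -4, 0, 3.
μ=0: eigenvector (3, 2, 0).
μ=3: eigenvector (-1, 0, 1).
μ=-4: eigenvector (1, 1, 0).
P = [[3, -1, 1], [2, 0, 1], [0, 1, 0]], D = diag(0, 3, -4), P⁻¹ = [[1, -1, 1], [0, 0, 1], [-2, 3, -2]].
M² = P·diag(0, 9, 16)·P⁻¹ = [[-32, 48, -41], [-32, 48, -32], [0, 0, 9]].
The requested entry is -32.

-32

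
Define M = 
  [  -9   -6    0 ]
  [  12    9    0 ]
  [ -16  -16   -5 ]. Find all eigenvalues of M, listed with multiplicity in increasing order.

Characteristic polynomial: p(λ) = λ^3 + 5λ^2 - 9λ - 45 = (λ - 3)(λ + 3)(λ + 5).
Roots (with multiplicity): -5, -3, 3.

-5, -3, 3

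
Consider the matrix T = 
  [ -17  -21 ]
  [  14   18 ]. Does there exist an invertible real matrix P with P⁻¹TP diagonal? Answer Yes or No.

Yes

Characteristic polynomial: p(s) = s^2 - s - 12 = (s - 4)(s + 3).
All 2 eigenvalues are distinct, so T is diagonalizable.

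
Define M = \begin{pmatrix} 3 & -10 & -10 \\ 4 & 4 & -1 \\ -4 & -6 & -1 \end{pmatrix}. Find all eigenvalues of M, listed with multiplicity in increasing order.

-2, 3, 5

Characteristic polynomial: p(μ) = μ^3 - 6μ^2 - μ + 30 = (μ - 5)(μ - 3)(μ + 2).
Roots (with multiplicity): -2, 3, 5.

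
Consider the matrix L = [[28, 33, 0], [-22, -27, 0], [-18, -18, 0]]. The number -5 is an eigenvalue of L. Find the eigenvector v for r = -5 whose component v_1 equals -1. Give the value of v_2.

1

L + 5I = [[33, 33, 0], [-22, -22, 0], [-18, -18, 5]].
Solving (L + 5I)v = 0 gives the eigenspace spanned by (-1, 1, 0).
With v_1 = -1, v = (-1, 1, 0), so v_2 = 1.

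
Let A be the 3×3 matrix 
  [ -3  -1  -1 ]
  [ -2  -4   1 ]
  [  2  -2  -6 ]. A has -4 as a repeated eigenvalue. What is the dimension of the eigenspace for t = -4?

1

A + 4I = [[1, -1, -1], [-2, 0, 1], [2, -2, -2]].
This matrix has rank 2, so its null space has dimension 3 − 2 = 1.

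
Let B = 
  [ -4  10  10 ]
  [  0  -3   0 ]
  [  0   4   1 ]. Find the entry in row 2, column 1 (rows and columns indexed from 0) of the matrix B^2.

Characteristic polynomial: t^3 + 6t^2 + 5t - 12 = (t - 1)(t + 3)(t + 4), so the eigenvalues are -4, -3, 1.
t=-4: eigenvector (1, 0, 0).
t=-3: eigenvector (0, 1, -1).
t=1: eigenvector (2, 0, 1).
P = [[1, 0, 2], [0, 1, 0], [0, -1, 1]], D = diag(-4, -3, 1), P⁻¹ = [[1, -2, -2], [0, 1, 0], [0, 1, 1]].
B² = P·diag(16, 9, 1)·P⁻¹ = [[16, -30, -30], [0, 9, 0], [0, -8, 1]].
The requested entry is -8.

-8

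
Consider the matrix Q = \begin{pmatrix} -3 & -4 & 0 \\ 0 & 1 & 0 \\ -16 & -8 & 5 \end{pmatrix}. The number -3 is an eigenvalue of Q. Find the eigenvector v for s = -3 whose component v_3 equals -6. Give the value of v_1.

-3

Q + 3I = [[0, -4, 0], [0, 4, 0], [-16, -8, 8]].
Solving (Q + 3I)v = 0 gives the eigenspace spanned by (-3, 0, -6).
With v_3 = -6, v = (-3, 0, -6), so v_1 = -3.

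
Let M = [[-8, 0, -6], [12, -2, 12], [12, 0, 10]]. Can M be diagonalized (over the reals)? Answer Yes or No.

Characteristic polynomial: p(r) = r^3 - 12r - 16 = (r - 4)(r + 2)^2.
r = -2 has algebraic multiplicity 2; rank(M + 2I) = 1, so geometric multiplicity = 2.
Every eigenvalue has geometric = algebraic multiplicity, so M is diagonalizable.

Yes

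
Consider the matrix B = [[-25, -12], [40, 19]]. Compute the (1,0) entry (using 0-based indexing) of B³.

Characteristic polynomial: t^2 + 6t + 5 = (t + 1)(t + 5), so the eigenvalues are -5, -1.
t=-1: eigenvector (1, -2).
t=-5: eigenvector (3, -5).
P = [[1, 3], [-2, -5]], D = diag(-1, -5), P⁻¹ = [[-5, -3], [2, 1]].
B³ = P·diag(-1, -125)·P⁻¹ = [[-745, -372], [1240, 619]].
The requested entry is 1240.

1240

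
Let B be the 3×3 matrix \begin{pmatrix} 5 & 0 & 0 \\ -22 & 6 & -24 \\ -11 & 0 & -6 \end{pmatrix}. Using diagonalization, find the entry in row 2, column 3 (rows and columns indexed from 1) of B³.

Characteristic polynomial: λ^3 - 5λ^2 - 36λ + 180 = (λ - 6)(λ - 5)(λ + 6), so the eigenvalues are -6, 5, 6.
λ=5: eigenvector (1, -2, -1).
λ=6: eigenvector (0, 1, 0).
λ=-6: eigenvector (0, 2, 1).
P = [[1, 0, 0], [-2, 1, 2], [-1, 0, 1]], D = diag(5, 6, -6), P⁻¹ = [[1, 0, 0], [0, 1, -2], [1, 0, 1]].
B³ = P·diag(125, 216, -216)·P⁻¹ = [[125, 0, 0], [-682, 216, -864], [-341, 0, -216]].
The requested entry is -864.

-864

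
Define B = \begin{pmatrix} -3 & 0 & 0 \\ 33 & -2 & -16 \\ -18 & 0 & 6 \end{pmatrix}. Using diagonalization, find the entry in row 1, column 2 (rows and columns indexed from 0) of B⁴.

-2560

Characteristic polynomial: s^3 - s^2 - 24s - 36 = (s - 6)(s + 2)(s + 3), so the eigenvalues are -3, -2, 6.
s=-3: eigenvector (1, -1, 2).
s=-2: eigenvector (0, 1, 0).
s=6: eigenvector (0, -2, 1).
P = [[1, 0, 0], [-1, 1, -2], [2, 0, 1]], D = diag(-3, -2, 6), P⁻¹ = [[1, 0, 0], [-3, 1, 2], [-2, 0, 1]].
B⁴ = P·diag(81, 16, 1296)·P⁻¹ = [[81, 0, 0], [5055, 16, -2560], [-2430, 0, 1296]].
The requested entry is -2560.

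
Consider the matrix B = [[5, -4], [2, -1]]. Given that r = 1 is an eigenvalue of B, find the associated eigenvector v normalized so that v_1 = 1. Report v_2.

1

B − 1I = [[4, -4], [2, -2]].
Solving (B − 1I)v = 0 gives the eigenspace spanned by (1, 1).
With v_1 = 1, v = (1, 1), so v_2 = 1.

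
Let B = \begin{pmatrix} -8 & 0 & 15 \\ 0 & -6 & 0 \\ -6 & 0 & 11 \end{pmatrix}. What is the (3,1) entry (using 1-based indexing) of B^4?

Characteristic polynomial: λ^3 + 3λ^2 - 16λ + 12 = (λ - 2)(λ - 1)(λ + 6), so the eigenvalues are -6, 1, 2.
λ=2: eigenvector (3, 0, 2).
λ=1: eigenvector (-5, 0, -3).
λ=-6: eigenvector (0, 1, 0).
P = [[3, -5, 0], [0, 0, 1], [2, -3, 0]], D = diag(2, 1, -6), P⁻¹ = [[-3, 0, 5], [-2, 0, 3], [0, 1, 0]].
B⁴ = P·diag(16, 1, 1296)·P⁻¹ = [[-134, 0, 225], [0, 1296, 0], [-90, 0, 151]].
The requested entry is -90.

-90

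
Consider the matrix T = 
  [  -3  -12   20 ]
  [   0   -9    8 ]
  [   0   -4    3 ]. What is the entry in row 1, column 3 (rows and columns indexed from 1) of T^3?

404

Characteristic polynomial: μ^3 + 9μ^2 + 23μ + 15 = (μ + 1)(μ + 3)(μ + 5), so the eigenvalues are -5, -3, -1.
μ=-3: eigenvector (1, 0, 0).
μ=-1: eigenvector (-4, -1, -1).
μ=-5: eigenvector (2, 2, 1).
P = [[1, -4, 2], [0, -1, 2], [0, -1, 1]], D = diag(-3, -1, -5), P⁻¹ = [[1, 2, -6], [0, 1, -2], [0, 1, -1]].
T³ = P·diag(-27, -1, -125)·P⁻¹ = [[-27, -300, 404], [0, -249, 248], [0, -124, 123]].
The requested entry is 404.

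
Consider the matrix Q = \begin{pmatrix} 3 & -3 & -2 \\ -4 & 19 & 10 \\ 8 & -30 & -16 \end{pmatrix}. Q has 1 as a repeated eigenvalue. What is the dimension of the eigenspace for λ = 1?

Q − 1I = [[2, -3, -2], [-4, 18, 10], [8, -30, -17]].
This matrix has rank 2, so its null space has dimension 3 − 2 = 1.

1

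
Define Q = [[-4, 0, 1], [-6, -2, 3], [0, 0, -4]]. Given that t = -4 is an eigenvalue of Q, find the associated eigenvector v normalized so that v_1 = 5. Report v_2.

Q + 4I = [[0, 0, 1], [-6, 2, 3], [0, 0, 0]].
Solving (Q + 4I)v = 0 gives the eigenspace spanned by (5, 15, 0).
With v_1 = 5, v = (5, 15, 0), so v_2 = 15.

15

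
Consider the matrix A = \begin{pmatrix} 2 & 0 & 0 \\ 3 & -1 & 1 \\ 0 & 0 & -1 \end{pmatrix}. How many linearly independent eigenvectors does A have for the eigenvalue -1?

1

A + 1I = [[3, 0, 0], [3, 0, 1], [0, 0, 0]].
This matrix has rank 2, so its null space has dimension 3 − 2 = 1.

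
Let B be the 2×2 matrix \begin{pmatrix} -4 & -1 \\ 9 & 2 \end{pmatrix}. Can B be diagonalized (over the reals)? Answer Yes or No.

No

Characteristic polynomial: p(λ) = λ^2 + 2λ + 1 = (λ + 1)^2.
λ = -1 has algebraic multiplicity 2; rank(B + 1I) = 1, so geometric multiplicity = 1.
Geometric multiplicity < algebraic multiplicity, so B is not diagonalizable.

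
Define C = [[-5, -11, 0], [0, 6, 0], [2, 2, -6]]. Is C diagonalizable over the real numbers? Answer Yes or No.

Yes

Characteristic polynomial: p(r) = r^3 + 5r^2 - 36r - 180 = (r - 6)(r + 5)(r + 6).
All 3 eigenvalues are distinct, so C is diagonalizable.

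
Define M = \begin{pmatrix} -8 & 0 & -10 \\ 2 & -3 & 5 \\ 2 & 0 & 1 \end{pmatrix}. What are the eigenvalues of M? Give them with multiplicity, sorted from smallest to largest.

-4, -3, -3

Characteristic polynomial: p(r) = r^3 + 10r^2 + 33r + 36 = (r + 3)^2(r + 4).
Roots (with multiplicity): -4, -3, -3.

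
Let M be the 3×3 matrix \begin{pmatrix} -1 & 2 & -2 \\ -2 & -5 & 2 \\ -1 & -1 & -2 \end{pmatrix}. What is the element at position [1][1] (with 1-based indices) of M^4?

Characteristic polynomial: s^3 + 8s^2 + 21s + 18 = (s + 2)(s + 3)^2, so the eigenvalues are -3, -3, -2.
s=-2: eigenvector (2, -2, -1).
s=-3: eigenvector (-1, 1, 0).
s=-3: eigenvector (0, 1, 1).
P = [[2, -1, 0], [-2, 1, 1], [-1, 0, 1]], D = diag(-2, -3, -3), P⁻¹ = [[1, 1, -1], [1, 2, -2], [1, 1, 0]].
M⁴ = P·diag(16, 81, 81)·P⁻¹ = [[-49, -130, 130], [130, 211, -130], [65, 65, 16]].
The requested entry is -49.

-49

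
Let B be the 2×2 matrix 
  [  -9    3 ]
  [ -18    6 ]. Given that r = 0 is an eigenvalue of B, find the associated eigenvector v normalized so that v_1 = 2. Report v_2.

B = [[-9, 3], [-18, 6]].
Solving (B)v = 0 gives the eigenspace spanned by (2, 6).
With v_1 = 2, v = (2, 6), so v_2 = 6.

6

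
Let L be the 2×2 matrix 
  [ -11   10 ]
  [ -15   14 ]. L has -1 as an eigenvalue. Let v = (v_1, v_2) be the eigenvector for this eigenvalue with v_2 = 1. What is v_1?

1

L + 1I = [[-10, 10], [-15, 15]].
Solving (L + 1I)v = 0 gives the eigenspace spanned by (1, 1).
With v_2 = 1, v = (1, 1), so v_1 = 1.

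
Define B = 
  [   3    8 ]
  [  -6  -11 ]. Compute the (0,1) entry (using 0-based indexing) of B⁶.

Characteristic polynomial: s^2 + 8s + 15 = (s + 3)(s + 5), so the eigenvalues are -5, -3.
s=-3: eigenvector (4, -3).
s=-5: eigenvector (-1, 1).
P = [[4, -1], [-3, 1]], D = diag(-3, -5), P⁻¹ = [[1, 1], [3, 4]].
B⁶ = P·diag(729, 15625)·P⁻¹ = [[-43959, -59584], [44688, 60313]].
The requested entry is -59584.

-59584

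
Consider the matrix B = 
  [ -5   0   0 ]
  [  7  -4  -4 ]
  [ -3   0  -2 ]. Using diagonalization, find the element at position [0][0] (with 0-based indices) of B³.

-125

Characteristic polynomial: λ^3 + 11λ^2 + 38λ + 40 = (λ + 2)(λ + 4)(λ + 5), so the eigenvalues are -5, -4, -2.
λ=-5: eigenvector (1, -3, 1).
λ=-4: eigenvector (0, 1, 0).
λ=-2: eigenvector (0, -2, 1).
P = [[1, 0, 0], [-3, 1, -2], [1, 0, 1]], D = diag(-5, -4, -2), P⁻¹ = [[1, 0, 0], [1, 1, 2], [-1, 0, 1]].
B³ = P·diag(-125, -64, -8)·P⁻¹ = [[-125, 0, 0], [295, -64, -112], [-117, 0, -8]].
The requested entry is -125.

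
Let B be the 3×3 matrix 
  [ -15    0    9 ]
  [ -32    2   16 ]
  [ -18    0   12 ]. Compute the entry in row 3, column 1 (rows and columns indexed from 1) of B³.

-486

Characteristic polynomial: t^3 + t^2 - 24t + 36 = (t - 3)(t - 2)(t + 6), so the eigenvalues are -6, 2, 3.
t=3: eigenvector (-1, 0, -2).
t=2: eigenvector (0, 1, 0).
t=-6: eigenvector (1, 2, 1).
P = [[-1, 0, 1], [0, 1, 2], [-2, 0, 1]], D = diag(3, 2, -6), P⁻¹ = [[1, 0, -1], [-4, 1, 2], [2, 0, -1]].
B³ = P·diag(27, 8, -216)·P⁻¹ = [[-459, 0, 243], [-896, 8, 448], [-486, 0, 270]].
The requested entry is -486.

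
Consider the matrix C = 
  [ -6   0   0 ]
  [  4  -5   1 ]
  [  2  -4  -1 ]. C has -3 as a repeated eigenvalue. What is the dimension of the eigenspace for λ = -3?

C + 3I = [[-3, 0, 0], [4, -2, 1], [2, -4, 2]].
This matrix has rank 2, so its null space has dimension 3 − 2 = 1.

1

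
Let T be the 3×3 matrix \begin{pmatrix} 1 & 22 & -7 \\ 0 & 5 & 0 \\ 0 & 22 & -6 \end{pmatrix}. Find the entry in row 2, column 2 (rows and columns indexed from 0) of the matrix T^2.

36

Characteristic polynomial: s^3 - 31s + 30 = (s - 5)(s - 1)(s + 6), so the eigenvalues are -6, 1, 5.
s=5: eigenvector (2, 1, 2).
s=1: eigenvector (1, 0, 0).
s=-6: eigenvector (1, 0, 1).
P = [[2, 1, 1], [1, 0, 0], [2, 0, 1]], D = diag(5, 1, -6), P⁻¹ = [[0, 1, 0], [1, 0, -1], [0, -2, 1]].
T² = P·diag(25, 1, 36)·P⁻¹ = [[1, -22, 35], [0, 25, 0], [0, -22, 36]].
The requested entry is 36.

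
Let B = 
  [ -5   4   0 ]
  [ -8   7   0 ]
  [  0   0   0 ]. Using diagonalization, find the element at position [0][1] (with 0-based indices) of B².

Characteristic polynomial: r^3 - 2r^2 - 3r = r(r - 3)(r + 1), so the eigenvalues are -1, 0, 3.
r=3: eigenvector (1, 2, 0).
r=-1: eigenvector (-1, -1, 0).
r=0: eigenvector (0, 0, 1).
P = [[1, -1, 0], [2, -1, 0], [0, 0, 1]], D = diag(3, -1, 0), P⁻¹ = [[-1, 1, 0], [-2, 1, 0], [0, 0, 1]].
B² = P·diag(9, 1, 0)·P⁻¹ = [[-7, 8, 0], [-16, 17, 0], [0, 0, 0]].
The requested entry is 8.

8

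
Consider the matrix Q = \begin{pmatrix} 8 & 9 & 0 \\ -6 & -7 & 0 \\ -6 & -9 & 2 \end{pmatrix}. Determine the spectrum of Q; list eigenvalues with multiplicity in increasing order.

Characteristic polynomial: p(s) = s^3 - 3s^2 + 4 = (s - 2)^2(s + 1).
Roots (with multiplicity): -1, 2, 2.

-1, 2, 2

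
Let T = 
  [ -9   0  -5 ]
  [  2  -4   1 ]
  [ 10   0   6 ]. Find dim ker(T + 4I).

T + 4I = [[-5, 0, -5], [2, 0, 1], [10, 0, 10]].
This matrix has rank 2, so its null space has dimension 3 − 2 = 1.

1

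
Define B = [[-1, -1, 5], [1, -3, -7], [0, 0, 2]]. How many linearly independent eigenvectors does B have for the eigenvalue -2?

1

B + 2I = [[1, -1, 5], [1, -1, -7], [0, 0, 4]].
This matrix has rank 2, so its null space has dimension 3 − 2 = 1.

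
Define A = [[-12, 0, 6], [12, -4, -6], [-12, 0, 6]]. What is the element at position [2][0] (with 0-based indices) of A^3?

Characteristic polynomial: t^3 + 10t^2 + 24t = t(t + 4)(t + 6), so the eigenvalues are -6, -4, 0.
t=0: eigenvector (1, 0, 2).
t=-4: eigenvector (0, 1, 0).
t=-6: eigenvector (-1, 3, -1).
P = [[1, 0, -1], [0, 1, 3], [2, 0, -1]], D = diag(0, -4, -6), P⁻¹ = [[-1, 0, 1], [6, 1, -3], [-2, 0, 1]].
A³ = P·diag(0, -64, -216)·P⁻¹ = [[-432, 0, 216], [912, -64, -456], [-432, 0, 216]].
The requested entry is -432.

-432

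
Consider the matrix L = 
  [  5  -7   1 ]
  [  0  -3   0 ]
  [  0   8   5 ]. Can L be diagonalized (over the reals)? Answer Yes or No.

Characteristic polynomial: p(λ) = λ^3 - 7λ^2 - 5λ + 75 = (λ - 5)^2(λ + 3).
λ = 5 has algebraic multiplicity 2; rank(L − 5I) = 2, so geometric multiplicity = 1.
Geometric multiplicity < algebraic multiplicity, so L is not diagonalizable.

No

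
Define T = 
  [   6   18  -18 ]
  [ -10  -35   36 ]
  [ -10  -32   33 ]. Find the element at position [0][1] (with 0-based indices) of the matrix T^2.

54

Characteristic polynomial: λ^3 - 4λ^2 - 15λ + 18 = (λ - 6)(λ - 1)(λ + 3), so the eigenvalues are -3, 1, 6.
λ=6: eigenvector (1, -2, -2).
λ=1: eigenvector (0, 1, 1).
λ=-3: eigenvector (2, -4, -3).
P = [[1, 0, 2], [-2, 1, -4], [-2, 1, -3]], D = diag(6, 1, -3), P⁻¹ = [[1, 2, -2], [2, 1, 0], [0, -1, 1]].
T² = P·diag(36, 1, 9)·P⁻¹ = [[36, 54, -54], [-70, -107, 108], [-70, -116, 117]].
The requested entry is 54.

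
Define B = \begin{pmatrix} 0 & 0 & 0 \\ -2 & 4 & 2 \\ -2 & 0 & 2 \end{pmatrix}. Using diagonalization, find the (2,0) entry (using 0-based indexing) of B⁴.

Characteristic polynomial: s^3 - 6s^2 + 8s = s(s - 4)(s - 2), so the eigenvalues are 0, 2, 4.
s=0: eigenvector (1, 0, 1).
s=4: eigenvector (0, 1, 0).
s=2: eigenvector (0, -1, 1).
P = [[1, 0, 0], [0, 1, -1], [1, 0, 1]], D = diag(0, 4, 2), P⁻¹ = [[1, 0, 0], [-1, 1, 1], [-1, 0, 1]].
B⁴ = P·diag(0, 256, 16)·P⁻¹ = [[0, 0, 0], [-240, 256, 240], [-16, 0, 16]].
The requested entry is -16.

-16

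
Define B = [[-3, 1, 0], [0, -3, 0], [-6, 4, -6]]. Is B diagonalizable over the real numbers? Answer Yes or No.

No

Characteristic polynomial: p(s) = s^3 + 12s^2 + 45s + 54 = (s + 3)^2(s + 6).
s = -3 has algebraic multiplicity 2; rank(B + 3I) = 2, so geometric multiplicity = 1.
Geometric multiplicity < algebraic multiplicity, so B is not diagonalizable.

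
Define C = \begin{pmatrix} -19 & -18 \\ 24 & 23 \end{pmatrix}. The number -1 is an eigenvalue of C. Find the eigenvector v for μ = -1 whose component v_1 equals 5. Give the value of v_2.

C + 1I = [[-18, -18], [24, 24]].
Solving (C + 1I)v = 0 gives the eigenspace spanned by (5, -5).
With v_1 = 5, v = (5, -5), so v_2 = -5.

-5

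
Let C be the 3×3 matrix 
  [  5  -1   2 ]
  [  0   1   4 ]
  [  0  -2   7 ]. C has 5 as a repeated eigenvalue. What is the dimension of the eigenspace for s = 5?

C − 5I = [[0, -1, 2], [0, -4, 4], [0, -2, 2]].
This matrix has rank 2, so its null space has dimension 3 − 2 = 1.

1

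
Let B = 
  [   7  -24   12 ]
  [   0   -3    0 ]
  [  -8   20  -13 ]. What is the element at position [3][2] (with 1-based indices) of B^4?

-3584

Characteristic polynomial: s^3 + 9s^2 + 23s + 15 = (s + 1)(s + 3)(s + 5), so the eigenvalues are -5, -3, -1.
s=-5: eigenvector (-1, 0, 1).
s=-3: eigenvector (0, 1, 2).
s=-1: eigenvector (3, 0, -2).
P = [[-1, 0, 3], [0, 1, 0], [1, 2, -2]], D = diag(-5, -3, -1), P⁻¹ = [[2, -6, 3], [0, 1, 0], [1, -2, 1]].
B⁴ = P·diag(625, 81, 1)·P⁻¹ = [[-1247, 3744, -1872], [0, 81, 0], [1248, -3584, 1873]].
The requested entry is -3584.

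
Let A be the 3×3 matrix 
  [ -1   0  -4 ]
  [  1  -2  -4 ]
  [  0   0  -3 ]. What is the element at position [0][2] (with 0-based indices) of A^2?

16

Characteristic polynomial: μ^3 + 6μ^2 + 11μ + 6 = (μ + 1)(μ + 2)(μ + 3), so the eigenvalues are -3, -2, -1.
μ=-1: eigenvector (1, 1, 0).
μ=-2: eigenvector (0, 1, 0).
μ=-3: eigenvector (2, 2, 1).
P = [[1, 0, 2], [1, 1, 2], [0, 0, 1]], D = diag(-1, -2, -3), P⁻¹ = [[1, 0, -2], [-1, 1, 0], [0, 0, 1]].
A² = P·diag(1, 4, 9)·P⁻¹ = [[1, 0, 16], [-3, 4, 16], [0, 0, 9]].
The requested entry is 16.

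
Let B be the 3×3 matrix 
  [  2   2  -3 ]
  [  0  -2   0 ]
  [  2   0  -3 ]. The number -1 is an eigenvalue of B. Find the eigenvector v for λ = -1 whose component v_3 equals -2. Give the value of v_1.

-2

B + 1I = [[3, 2, -3], [0, -1, 0], [2, 0, -2]].
Solving (B + 1I)v = 0 gives the eigenspace spanned by (-2, 0, -2).
With v_3 = -2, v = (-2, 0, -2), so v_1 = -2.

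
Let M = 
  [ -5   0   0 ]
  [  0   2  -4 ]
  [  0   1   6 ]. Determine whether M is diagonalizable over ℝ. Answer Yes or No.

No

Characteristic polynomial: p(s) = s^3 - 3s^2 - 24s + 80 = (s - 4)^2(s + 5).
s = 4 has algebraic multiplicity 2; rank(M − 4I) = 2, so geometric multiplicity = 1.
Geometric multiplicity < algebraic multiplicity, so M is not diagonalizable.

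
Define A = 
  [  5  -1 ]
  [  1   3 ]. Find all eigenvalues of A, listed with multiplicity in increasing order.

Characteristic polynomial: p(s) = s^2 - 8s + 16 = (s - 4)^2.
Roots (with multiplicity): 4, 4.

4, 4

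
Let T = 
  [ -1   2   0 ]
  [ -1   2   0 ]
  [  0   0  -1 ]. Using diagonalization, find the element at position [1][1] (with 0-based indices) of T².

2

Characteristic polynomial: λ^3 - λ = λ(λ - 1)(λ + 1), so the eigenvalues are -1, 0, 1.
λ=0: eigenvector (2, 1, 0).
λ=1: eigenvector (-1, -1, 0).
λ=-1: eigenvector (0, 0, 1).
P = [[2, -1, 0], [1, -1, 0], [0, 0, 1]], D = diag(0, 1, -1), P⁻¹ = [[1, -1, 0], [1, -2, 0], [0, 0, 1]].
T² = P·diag(0, 1, 1)·P⁻¹ = [[-1, 2, 0], [-1, 2, 0], [0, 0, 1]].
The requested entry is 2.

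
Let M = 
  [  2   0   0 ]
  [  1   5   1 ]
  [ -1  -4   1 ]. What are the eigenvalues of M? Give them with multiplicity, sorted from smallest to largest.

2, 3, 3

Characteristic polynomial: p(s) = s^3 - 8s^2 + 21s - 18 = (s - 3)^2(s - 2).
Roots (with multiplicity): 2, 3, 3.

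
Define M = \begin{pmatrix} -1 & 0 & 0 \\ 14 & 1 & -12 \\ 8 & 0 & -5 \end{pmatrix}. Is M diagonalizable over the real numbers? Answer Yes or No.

Yes

Characteristic polynomial: p(λ) = λ^3 + 5λ^2 - λ - 5 = (λ - 1)(λ + 1)(λ + 5).
All 3 eigenvalues are distinct, so M is diagonalizable.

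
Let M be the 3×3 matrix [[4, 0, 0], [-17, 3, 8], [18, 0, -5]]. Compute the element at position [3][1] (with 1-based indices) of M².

Characteristic polynomial: r^3 - 2r^2 - 23r + 60 = (r - 4)(r - 3)(r + 5), so the eigenvalues are -5, 3, 4.
r=-5: eigenvector (0, -1, 1).
r=3: eigenvector (0, 1, 0).
r=4: eigenvector (1, -1, 2).
P = [[0, 0, 1], [-1, 1, -1], [1, 0, 2]], D = diag(-5, 3, 4), P⁻¹ = [[-2, 0, 1], [-1, 1, 1], [1, 0, 0]].
M² = P·diag(25, 9, 16)·P⁻¹ = [[16, 0, 0], [25, 9, -16], [-18, 0, 25]].
The requested entry is -18.

-18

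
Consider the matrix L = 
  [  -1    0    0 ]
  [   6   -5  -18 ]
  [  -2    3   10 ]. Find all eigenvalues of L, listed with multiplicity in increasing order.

-1, 1, 4

Characteristic polynomial: p(s) = s^3 - 4s^2 - s + 4 = (s - 4)(s - 1)(s + 1).
Roots (with multiplicity): -1, 1, 4.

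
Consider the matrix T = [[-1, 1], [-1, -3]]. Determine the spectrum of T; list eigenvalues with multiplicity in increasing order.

-2, -2

Characteristic polynomial: p(λ) = λ^2 + 4λ + 4 = (λ + 2)^2.
Roots (with multiplicity): -2, -2.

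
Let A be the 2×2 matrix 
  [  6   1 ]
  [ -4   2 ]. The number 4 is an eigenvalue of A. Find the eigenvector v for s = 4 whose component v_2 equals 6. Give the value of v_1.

-3

A − 4I = [[2, 1], [-4, -2]].
Solving (A − 4I)v = 0 gives the eigenspace spanned by (-3, 6).
With v_2 = 6, v = (-3, 6), so v_1 = -3.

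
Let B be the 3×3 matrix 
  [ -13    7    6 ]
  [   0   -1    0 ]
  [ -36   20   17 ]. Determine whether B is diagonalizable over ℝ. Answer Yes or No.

Characteristic polynomial: p(μ) = μ^3 - 3μ^2 - 9μ - 5 = (μ - 5)(μ + 1)^2.
μ = -1 has algebraic multiplicity 2; rank(B + 1I) = 2, so geometric multiplicity = 1.
Geometric multiplicity < algebraic multiplicity, so B is not diagonalizable.

No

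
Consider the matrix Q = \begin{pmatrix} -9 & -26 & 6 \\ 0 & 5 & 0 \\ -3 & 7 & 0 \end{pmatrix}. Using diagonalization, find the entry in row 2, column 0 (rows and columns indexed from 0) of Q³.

-189

Characteristic polynomial: r^3 + 4r^2 - 27r - 90 = (r - 5)(r + 3)(r + 6), so the eigenvalues are -6, -3, 5.
r=-3: eigenvector (-1, 0, -1).
r=5: eigenvector (-1, 1, 2).
r=-6: eigenvector (2, 0, 1).
P = [[-1, -1, 2], [0, 1, 0], [-1, 2, 1]], D = diag(-3, 5, -6), P⁻¹ = [[1, 5, -2], [0, 1, 0], [1, 3, -1]].
Q³ = P·diag(-27, 125, -216)·P⁻¹ = [[-405, -1286, 378], [0, 125, 0], [-189, -263, 162]].
The requested entry is -189.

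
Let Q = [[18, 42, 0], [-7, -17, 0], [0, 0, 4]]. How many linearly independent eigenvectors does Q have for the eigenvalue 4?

2

Q − 4I = [[14, 42, 0], [-7, -21, 0], [0, 0, 0]].
This matrix has rank 1, so its null space has dimension 3 − 1 = 2.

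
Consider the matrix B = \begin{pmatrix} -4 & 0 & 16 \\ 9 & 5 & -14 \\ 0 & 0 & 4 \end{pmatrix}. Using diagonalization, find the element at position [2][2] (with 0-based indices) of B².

Characteristic polynomial: s^3 - 5s^2 - 16s + 80 = (s - 5)(s - 4)(s + 4), so the eigenvalues are -4, 4, 5.
s=5: eigenvector (0, 1, 0).
s=-4: eigenvector (1, -1, 0).
s=4: eigenvector (2, -4, 1).
P = [[0, 1, 2], [1, -1, -4], [0, 0, 1]], D = diag(5, -4, 4), P⁻¹ = [[1, 1, 2], [1, 0, -2], [0, 0, 1]].
B² = P·diag(25, 16, 16)·P⁻¹ = [[16, 0, 0], [9, 25, 18], [0, 0, 16]].
The requested entry is 16.

16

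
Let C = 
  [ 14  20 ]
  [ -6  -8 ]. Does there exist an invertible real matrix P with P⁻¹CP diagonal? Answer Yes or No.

Yes

Characteristic polynomial: p(s) = s^2 - 6s + 8 = (s - 4)(s - 2).
All 2 eigenvalues are distinct, so C is diagonalizable.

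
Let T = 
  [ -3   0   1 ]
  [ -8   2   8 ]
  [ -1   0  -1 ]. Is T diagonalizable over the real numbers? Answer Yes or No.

Characteristic polynomial: p(s) = s^3 + 2s^2 - 4s - 8 = (s - 2)(s + 2)^2.
s = -2 has algebraic multiplicity 2; rank(T + 2I) = 2, so geometric multiplicity = 1.
Geometric multiplicity < algebraic multiplicity, so T is not diagonalizable.

No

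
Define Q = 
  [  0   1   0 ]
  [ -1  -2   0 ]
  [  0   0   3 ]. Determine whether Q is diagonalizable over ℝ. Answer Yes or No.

No

Characteristic polynomial: p(μ) = μ^3 - μ^2 - 5μ - 3 = (μ - 3)(μ + 1)^2.
μ = -1 has algebraic multiplicity 2; rank(Q + 1I) = 2, so geometric multiplicity = 1.
Geometric multiplicity < algebraic multiplicity, so Q is not diagonalizable.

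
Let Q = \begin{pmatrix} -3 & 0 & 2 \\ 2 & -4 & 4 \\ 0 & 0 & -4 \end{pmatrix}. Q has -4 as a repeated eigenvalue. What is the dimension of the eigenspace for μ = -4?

Q + 4I = [[1, 0, 2], [2, 0, 4], [0, 0, 0]].
This matrix has rank 1, so its null space has dimension 3 − 1 = 2.

2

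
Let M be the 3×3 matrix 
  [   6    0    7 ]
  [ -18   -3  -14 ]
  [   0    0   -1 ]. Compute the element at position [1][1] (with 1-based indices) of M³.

216

Characteristic polynomial: λ^3 - 2λ^2 - 21λ - 18 = (λ - 6)(λ + 1)(λ + 3), so the eigenvalues are -3, -1, 6.
λ=6: eigenvector (1, -2, 0).
λ=-3: eigenvector (0, 1, 0).
λ=-1: eigenvector (-1, 2, 1).
P = [[1, 0, -1], [-2, 1, 2], [0, 0, 1]], D = diag(6, -3, -1), P⁻¹ = [[1, 0, 1], [2, 1, 0], [0, 0, 1]].
M³ = P·diag(216, -27, -1)·P⁻¹ = [[216, 0, 217], [-486, -27, -434], [0, 0, -1]].
The requested entry is 216.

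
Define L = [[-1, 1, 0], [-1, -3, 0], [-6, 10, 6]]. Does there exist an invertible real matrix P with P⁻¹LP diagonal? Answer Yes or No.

No

Characteristic polynomial: p(r) = r^3 - 2r^2 - 20r - 24 = (r - 6)(r + 2)^2.
r = -2 has algebraic multiplicity 2; rank(L + 2I) = 2, so geometric multiplicity = 1.
Geometric multiplicity < algebraic multiplicity, so L is not diagonalizable.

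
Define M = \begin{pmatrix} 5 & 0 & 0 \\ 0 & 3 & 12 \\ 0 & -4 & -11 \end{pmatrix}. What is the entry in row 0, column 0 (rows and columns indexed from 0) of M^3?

125

Characteristic polynomial: λ^3 + 3λ^2 - 25λ - 75 = (λ - 5)(λ + 3)(λ + 5), so the eigenvalues are -5, -3, 5.
λ=-3: eigenvector (0, -2, 1).
λ=-5: eigenvector (0, -3, 2).
λ=5: eigenvector (1, 0, 0).
P = [[0, 0, 1], [-2, -3, 0], [1, 2, 0]], D = diag(-3, -5, 5), P⁻¹ = [[0, -2, -3], [0, 1, 2], [1, 0, 0]].
M³ = P·diag(-27, -125, 125)·P⁻¹ = [[125, 0, 0], [0, 267, 588], [0, -196, -419]].
The requested entry is 125.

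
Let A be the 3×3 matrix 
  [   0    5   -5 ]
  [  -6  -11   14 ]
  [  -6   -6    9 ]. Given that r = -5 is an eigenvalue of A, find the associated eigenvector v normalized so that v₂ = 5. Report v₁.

-5

A + 5I = [[5, 5, -5], [-6, -6, 14], [-6, -6, 14]].
Solving (A + 5I)v = 0 gives the eigenspace spanned by (-5, 5, 0).
With v₂ = 5, v = (-5, 5, 0), so v₁ = -5.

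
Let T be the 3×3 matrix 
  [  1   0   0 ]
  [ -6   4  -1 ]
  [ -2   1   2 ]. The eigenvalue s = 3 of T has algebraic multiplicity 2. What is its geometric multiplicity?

T − 3I = [[-2, 0, 0], [-6, 1, -1], [-2, 1, -1]].
This matrix has rank 2, so its null space has dimension 3 − 2 = 1.

1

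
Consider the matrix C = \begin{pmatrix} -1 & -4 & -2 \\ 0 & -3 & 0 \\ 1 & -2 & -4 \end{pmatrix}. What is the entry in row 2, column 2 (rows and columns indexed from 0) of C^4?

146

Characteristic polynomial: μ^3 + 8μ^2 + 21μ + 18 = (μ + 2)(μ + 3)^2, so the eigenvalues are -3, -3, -2.
μ=-2: eigenvector (-2, 0, -1).
μ=-3: eigenvector (4, 1, 2).
μ=-3: eigenvector (1, 0, 1).
P = [[-2, 4, 1], [0, 1, 0], [-1, 2, 1]], D = diag(-2, -3, -3), P⁻¹ = [[-1, 2, 1], [0, 1, 0], [-1, 0, 2]].
C⁴ = P·diag(16, 81, 81)·P⁻¹ = [[-49, 260, 130], [0, 81, 0], [-65, 130, 146]].
The requested entry is 146.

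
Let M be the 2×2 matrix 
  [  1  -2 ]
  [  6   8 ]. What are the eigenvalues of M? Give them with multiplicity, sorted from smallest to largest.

4, 5

Characteristic polynomial: p(t) = t^2 - 9t + 20 = (t - 5)(t - 4).
Roots (with multiplicity): 4, 5.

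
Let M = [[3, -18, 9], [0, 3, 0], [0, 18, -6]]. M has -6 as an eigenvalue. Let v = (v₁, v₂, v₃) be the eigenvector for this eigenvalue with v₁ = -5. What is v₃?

5

M + 6I = [[9, -18, 9], [0, 9, 0], [0, 18, 0]].
Solving (M + 6I)v = 0 gives the eigenspace spanned by (-5, 0, 5).
With v₁ = -5, v = (-5, 0, 5), so v₃ = 5.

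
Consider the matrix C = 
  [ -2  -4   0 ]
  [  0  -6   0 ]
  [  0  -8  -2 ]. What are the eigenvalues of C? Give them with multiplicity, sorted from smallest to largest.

Characteristic polynomial: p(s) = s^3 + 10s^2 + 28s + 24 = (s + 2)^2(s + 6).
Roots (with multiplicity): -6, -2, -2.

-6, -2, -2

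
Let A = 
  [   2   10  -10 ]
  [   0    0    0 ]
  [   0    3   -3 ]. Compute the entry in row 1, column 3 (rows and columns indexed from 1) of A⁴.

Characteristic polynomial: λ^3 + λ^2 - 6λ = λ(λ - 2)(λ + 3), so the eigenvalues are -3, 0, 2.
λ=2: eigenvector (1, 0, 0).
λ=0: eigenvector (0, 1, 1).
λ=-3: eigenvector (2, 0, 1).
P = [[1, 0, 2], [0, 1, 0], [0, 1, 1]], D = diag(2, 0, -3), P⁻¹ = [[1, 2, -2], [0, 1, 0], [0, -1, 1]].
A⁴ = P·diag(16, 0, 81)·P⁻¹ = [[16, -130, 130], [0, 0, 0], [0, -81, 81]].
The requested entry is 130.

130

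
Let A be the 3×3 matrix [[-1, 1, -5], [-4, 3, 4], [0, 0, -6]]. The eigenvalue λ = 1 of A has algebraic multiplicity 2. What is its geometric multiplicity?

1

A − 1I = [[-2, 1, -5], [-4, 2, 4], [0, 0, -7]].
This matrix has rank 2, so its null space has dimension 3 − 2 = 1.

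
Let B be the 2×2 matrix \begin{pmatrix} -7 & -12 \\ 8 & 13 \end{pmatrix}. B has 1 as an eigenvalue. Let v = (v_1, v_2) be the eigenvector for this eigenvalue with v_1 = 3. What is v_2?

B − 1I = [[-8, -12], [8, 12]].
Solving (B − 1I)v = 0 gives the eigenspace spanned by (3, -2).
With v_1 = 3, v = (3, -2), so v_2 = -2.

-2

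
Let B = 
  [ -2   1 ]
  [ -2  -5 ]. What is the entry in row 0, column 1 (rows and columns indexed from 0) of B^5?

Characteristic polynomial: s^2 + 7s + 12 = (s + 3)(s + 4), so the eigenvalues are -4, -3.
s=-4: eigenvector (-1, 2).
s=-3: eigenvector (-1, 1).
P = [[-1, -1], [2, 1]], D = diag(-4, -3), P⁻¹ = [[1, 1], [-2, -1]].
B⁵ = P·diag(-1024, -243)·P⁻¹ = [[538, 781], [-1562, -1805]].
The requested entry is 781.

781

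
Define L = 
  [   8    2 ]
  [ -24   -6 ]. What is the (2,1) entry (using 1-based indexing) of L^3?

Characteristic polynomial: r^2 - 2r = r(r - 2), so the eigenvalues are 0, 2.
r=2: eigenvector (1, -3).
r=0: eigenvector (-1, 4).
P = [[1, -1], [-3, 4]], D = diag(2, 0), P⁻¹ = [[4, 1], [3, 1]].
L³ = P·diag(8, 0)·P⁻¹ = [[32, 8], [-96, -24]].
The requested entry is -96.

-96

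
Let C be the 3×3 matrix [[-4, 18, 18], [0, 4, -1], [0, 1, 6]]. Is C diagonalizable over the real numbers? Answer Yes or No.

Characteristic polynomial: p(t) = t^3 - 6t^2 - 15t + 100 = (t - 5)^2(t + 4).
t = 5 has algebraic multiplicity 2; rank(C − 5I) = 2, so geometric multiplicity = 1.
Geometric multiplicity < algebraic multiplicity, so C is not diagonalizable.

No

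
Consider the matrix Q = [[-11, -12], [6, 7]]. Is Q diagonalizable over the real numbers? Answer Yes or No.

Characteristic polynomial: p(t) = t^2 + 4t - 5 = (t - 1)(t + 5).
All 2 eigenvalues are distinct, so Q is diagonalizable.

Yes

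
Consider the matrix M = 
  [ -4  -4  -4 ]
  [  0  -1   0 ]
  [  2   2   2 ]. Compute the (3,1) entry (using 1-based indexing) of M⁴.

-16

Characteristic polynomial: s^3 + 3s^2 + 2s = s(s + 1)(s + 2), so the eigenvalues are -2, -1, 0.
s=0: eigenvector (1, 0, -1).
s=-1: eigenvector (-4, 1, 2).
s=-2: eigenvector (2, 0, -1).
P = [[1, -4, 2], [0, 1, 0], [-1, 2, -1]], D = diag(0, -1, -2), P⁻¹ = [[-1, 0, -2], [0, 1, 0], [1, 2, 1]].
M⁴ = P·diag(0, 1, 16)·P⁻¹ = [[32, 60, 32], [0, 1, 0], [-16, -30, -16]].
The requested entry is -16.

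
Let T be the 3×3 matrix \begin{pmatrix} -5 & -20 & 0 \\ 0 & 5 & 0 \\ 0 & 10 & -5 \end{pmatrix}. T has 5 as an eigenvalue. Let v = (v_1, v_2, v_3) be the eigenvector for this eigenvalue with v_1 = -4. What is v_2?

2

T − 5I = [[-10, -20, 0], [0, 0, 0], [0, 10, -10]].
Solving (T − 5I)v = 0 gives the eigenspace spanned by (-4, 2, 2).
With v_1 = -4, v = (-4, 2, 2), so v_2 = 2.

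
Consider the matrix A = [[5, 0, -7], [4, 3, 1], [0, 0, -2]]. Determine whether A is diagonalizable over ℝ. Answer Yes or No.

Yes

Characteristic polynomial: p(μ) = μ^3 - 6μ^2 - μ + 30 = (μ - 5)(μ - 3)(μ + 2).
All 3 eigenvalues are distinct, so A is diagonalizable.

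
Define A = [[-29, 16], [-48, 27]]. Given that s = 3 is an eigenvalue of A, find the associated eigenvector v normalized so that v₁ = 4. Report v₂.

8

A − 3I = [[-32, 16], [-48, 24]].
Solving (A − 3I)v = 0 gives the eigenspace spanned by (4, 8).
With v₁ = 4, v = (4, 8), so v₂ = 8.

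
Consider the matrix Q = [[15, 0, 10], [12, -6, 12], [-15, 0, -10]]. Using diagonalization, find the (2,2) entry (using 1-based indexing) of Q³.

Characteristic polynomial: t^3 + t^2 - 30t = t(t - 5)(t + 6), so the eigenvalues are -6, 0, 5.
t=5: eigenvector (1, 0, -1).
t=-6: eigenvector (0, 1, 0).
t=0: eigenvector (-2, 2, 3).
P = [[1, 0, -2], [0, 1, 2], [-1, 0, 3]], D = diag(5, -6, 0), P⁻¹ = [[3, 0, 2], [-2, 1, -2], [1, 0, 1]].
Q³ = P·diag(125, -216, 0)·P⁻¹ = [[375, 0, 250], [432, -216, 432], [-375, 0, -250]].
The requested entry is -216.

-216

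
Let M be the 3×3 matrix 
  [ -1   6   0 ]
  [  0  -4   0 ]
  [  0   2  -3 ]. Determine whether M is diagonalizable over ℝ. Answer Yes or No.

Yes

Characteristic polynomial: p(t) = t^3 + 8t^2 + 19t + 12 = (t + 1)(t + 3)(t + 4).
All 3 eigenvalues are distinct, so M is diagonalizable.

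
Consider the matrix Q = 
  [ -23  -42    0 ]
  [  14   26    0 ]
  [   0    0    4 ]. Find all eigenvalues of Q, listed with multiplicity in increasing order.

Characteristic polynomial: p(λ) = λ^3 - 7λ^2 + 2λ + 40 = (λ - 5)(λ - 4)(λ + 2).
Roots (with multiplicity): -2, 4, 5.

-2, 4, 5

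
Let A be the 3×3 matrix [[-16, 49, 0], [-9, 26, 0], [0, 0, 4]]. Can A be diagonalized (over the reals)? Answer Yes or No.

Characteristic polynomial: p(λ) = λ^3 - 14λ^2 + 65λ - 100 = (λ - 5)^2(λ - 4).
λ = 5 has algebraic multiplicity 2; rank(A − 5I) = 2, so geometric multiplicity = 1.
Geometric multiplicity < algebraic multiplicity, so A is not diagonalizable.

No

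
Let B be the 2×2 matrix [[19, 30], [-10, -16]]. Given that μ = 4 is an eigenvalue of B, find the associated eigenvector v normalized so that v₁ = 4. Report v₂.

B − 4I = [[15, 30], [-10, -20]].
Solving (B − 4I)v = 0 gives the eigenspace spanned by (4, -2).
With v₁ = 4, v = (4, -2), so v₂ = -2.

-2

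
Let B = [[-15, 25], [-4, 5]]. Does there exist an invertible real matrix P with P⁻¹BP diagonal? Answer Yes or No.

No

Characteristic polynomial: p(t) = t^2 + 10t + 25 = (t + 5)^2.
t = -5 has algebraic multiplicity 2; rank(B + 5I) = 1, so geometric multiplicity = 1.
Geometric multiplicity < algebraic multiplicity, so B is not diagonalizable.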